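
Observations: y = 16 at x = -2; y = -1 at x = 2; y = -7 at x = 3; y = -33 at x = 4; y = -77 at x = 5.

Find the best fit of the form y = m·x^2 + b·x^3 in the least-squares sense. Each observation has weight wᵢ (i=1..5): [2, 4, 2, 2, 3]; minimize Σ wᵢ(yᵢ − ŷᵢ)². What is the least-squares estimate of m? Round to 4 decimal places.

m = 2.0534

The normal equations are: 2645·m + 11973·b = -6845;  11973·m + 56909·b = -33765.
Eliminating b: 56909·(row 1) − 11973·(row 2) gives 7171576·m = 56909·(-6845) − 11973·(-33765) = 14726240, so m = 1840780/896447.
Then b = ((-33765) − 11973·(1840780/896447))/56909 = -919155/896447.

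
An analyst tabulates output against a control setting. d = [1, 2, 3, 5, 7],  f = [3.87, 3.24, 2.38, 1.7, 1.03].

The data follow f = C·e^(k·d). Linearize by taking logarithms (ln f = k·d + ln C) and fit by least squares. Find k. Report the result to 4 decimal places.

k = -0.2188

Taking logs, ln f = k·d + ln C, so regress ln f on d.
Sums: Σd = 18.0000, Σ(d)² = 88.0000, Σln f = 3.9561, Σd·ln f = 9.1658.
Normal system: [[88.0000, 18.0000]; [18.0000, 5]]·[k, ln C]ᵀ = [9.1658, 3.9561]ᵀ.
Δ = 88.0000·5 − (18.0000)² = 116.0000; k = (9.1658·5 − 18.0000·3.9561)/116.0000 = -0.21880, ln C = (88.0000·3.9561 − 18.0000·9.1658)/116.0000 = 1.57892.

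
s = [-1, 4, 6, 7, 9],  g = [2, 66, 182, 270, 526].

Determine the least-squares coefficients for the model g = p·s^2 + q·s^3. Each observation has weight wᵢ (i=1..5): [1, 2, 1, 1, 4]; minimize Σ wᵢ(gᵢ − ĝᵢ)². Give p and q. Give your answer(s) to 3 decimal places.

p = 2.170, q = 0.480

From the data, Σwᵢ·s^2·s^2 = 30454, Σwᵢ·s^2·s^3 = 262826, Σwᵢ·s^3·s^3 = 2298262.
And Σwᵢ·s^2·g = 192320, Σwᵢ·s^3·g = 1674184.
So MᵀWM·[p, q]ᵀ = MᵀWg: [[30454, 262826]; [262826, 2298262]]·[p, q]ᵀ = [192320, 1674184]ᵀ.
Eliminating q: 2298262·(row 1) − 262826·(row 2) gives 913764672·p = 2298262·192320 − 262826·1674184 = 1982663856, so p = 13768499/6345588.
Then q = (1674184 − 262826·(13768499/6345588))/2298262 = 3047939/6345588.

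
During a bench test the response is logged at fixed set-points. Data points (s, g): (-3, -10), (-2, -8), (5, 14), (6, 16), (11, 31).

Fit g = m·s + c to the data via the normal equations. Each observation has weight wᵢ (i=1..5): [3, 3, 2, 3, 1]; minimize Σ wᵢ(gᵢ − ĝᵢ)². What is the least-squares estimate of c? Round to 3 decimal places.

The normal equations are: 318·m + 24·c = 907;  24·m + 12·c = 53.
(Σwᵢ·s·s = 318, Σwᵢ·s = 24, Σwᵢ·1 = 12, Σwᵢ·s·g = 907, Σwᵢ·g = 53.)
Δ = 318·12 − 24² = 3240.
m = (907·12 − 24·53)/3240 = 89/30; c = (318·53 − 24·907)/3240 = -91/60.

c = -1.517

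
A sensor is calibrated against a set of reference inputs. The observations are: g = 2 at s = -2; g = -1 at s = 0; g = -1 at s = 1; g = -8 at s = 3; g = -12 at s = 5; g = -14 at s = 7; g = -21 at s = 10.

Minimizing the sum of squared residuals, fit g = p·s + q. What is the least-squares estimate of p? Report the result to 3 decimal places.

Sums needed: Σs·s = 188, Σs = 24, Σ1 = 7.
For Aᵀg: Σs·g = -397, Σg = -55.
Δ = 188·7 − 24² = 740.
p = ((-397)·7 − 24·(-55))/740 = -1459/740; q = (188·(-55) − 24·(-397))/740 = -203/185.

p = -1.972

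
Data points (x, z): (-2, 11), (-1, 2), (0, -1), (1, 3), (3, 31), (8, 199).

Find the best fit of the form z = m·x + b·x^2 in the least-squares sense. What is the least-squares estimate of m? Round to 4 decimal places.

m = 0.8797

Normal-equation sums: Σx·x = 79, Σx·x^2 = 531, Σx^2·x^2 = 4195.
And Σx·z = 1664, Σx^2·z = 13064.
Determinant 79·4195 − 531² = 49444.
m = (1664·4195 − 531·13064)/49444 = 10874/12361; b = (79·13064 − 531·1664)/49444 = 37118/12361.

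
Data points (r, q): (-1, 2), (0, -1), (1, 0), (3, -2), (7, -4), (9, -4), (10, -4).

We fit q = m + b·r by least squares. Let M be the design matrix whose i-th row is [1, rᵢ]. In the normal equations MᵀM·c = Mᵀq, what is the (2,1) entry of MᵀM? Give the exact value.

Row 2 ↔ basis r, column 1 ↔ basis 1, so (MᵀM)_{2,1} = Σᵢ r = (-1)·(1) + (0)·(1) + (1)·(1) + (3)·(1) + (7)·(1) + (9)·(1) + (10)·(1) = 29.

29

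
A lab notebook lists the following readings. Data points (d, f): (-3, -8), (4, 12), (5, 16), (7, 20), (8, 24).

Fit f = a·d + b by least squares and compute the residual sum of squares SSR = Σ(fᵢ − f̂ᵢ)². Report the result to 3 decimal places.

SSR = 1.668

The normal equations are: 163·a + 21·b = 484;  21·a + 5·b = 64.
Eliminating b: 5·(row 1) − 21·(row 2) gives 374·a = 5·484 − 21·64 = 1076, so a = 538/187.
Then b = (64 − 21·(538/187))/5 = 134/187.
Residuals: -16/187, -42/187, 168/187, -160/187, 50/187; SSR = 312/187.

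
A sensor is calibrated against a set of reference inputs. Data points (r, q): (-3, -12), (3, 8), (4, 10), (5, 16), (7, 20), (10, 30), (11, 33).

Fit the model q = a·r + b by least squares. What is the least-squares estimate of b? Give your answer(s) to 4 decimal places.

Normal-equation sums: Σr·r = 329, Σr = 37, Σ1 = 7.
Moment sums: Σr·q = 983, Σq = 105.
Normal equations: [[329, 37]; [37, 7]]·[a, b]ᵀ = [983, 105]ᵀ.
Eliminating b: 7·(row 1) − 37·(row 2) gives 934·a = 7·983 − 37·105 = 2996, so a = 1498/467.
Then b = (105 − 37·(1498/467))/7 = -913/467.

b = -1.9550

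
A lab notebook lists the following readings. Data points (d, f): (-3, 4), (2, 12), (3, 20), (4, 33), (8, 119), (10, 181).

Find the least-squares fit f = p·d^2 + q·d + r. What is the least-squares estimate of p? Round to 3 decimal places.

Sums needed: Σd^2·d^2 = 14530, Σd^2·d = 1584, Σd^2 = 202, Σd·d = 202, Σd = 24, Σ1 = 6.
Moment sums: Σd^2·f = 26508, Σd·f = 2966, Σf = 369.
So MᵀM·[p, q, r]ᵀ = Mᵀf: [[14530, 1584, 202]; [1584, 202, 24]; [202, 24, 6]]·[p, q, r]ᵀ = [26508, 2966, 369]ᵀ.
Inverting the 3×3 Gram matrix, [p, q, r]ᵀ = [101031/65140, 44006/16285, -99363/65140]ᵀ.

p = 1.551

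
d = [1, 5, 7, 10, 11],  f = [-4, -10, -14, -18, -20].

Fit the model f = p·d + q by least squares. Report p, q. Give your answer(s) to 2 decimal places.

p = -1.59, q = -2.37

The normal system MᵀM·[p, q]ᵀ = Mᵀf is [[296, 34]; [34, 5]]·[p, q]ᵀ = [-552, -66]ᵀ.
Δ = 296·5 − 34² = 324.
p = ((-552)·5 − 34·(-66))/324 = -43/27; q = (296·(-66) − 34·(-552))/324 = -64/27.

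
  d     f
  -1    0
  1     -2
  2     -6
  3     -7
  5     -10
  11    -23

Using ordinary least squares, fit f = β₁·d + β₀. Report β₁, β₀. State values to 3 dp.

Setting ∂/∂β₁ … = 0 gives: 161·β₁ + 21·β₀ = -338;  21·β₁ + 6·β₀ = -48.
(Σd·d = 161, Σd = 21, Σ1 = 6, Σd·f = -338, Σf = -48.)
det = 161·6 − 21² = 525.
β₁ = ((-338)·6 − 21·(-48))/525 = -68/35; β₀ = (161·(-48) − 21·(-338))/525 = -6/5.

β₁ = -1.943, β₀ = -1.200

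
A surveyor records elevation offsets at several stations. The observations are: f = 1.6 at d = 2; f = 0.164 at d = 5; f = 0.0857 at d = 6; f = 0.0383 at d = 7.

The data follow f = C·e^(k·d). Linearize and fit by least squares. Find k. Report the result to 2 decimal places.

With ln fᵢ as the transformed response and dᵢ as the regressor:
Over the data: Σd = 20.0000, Σ(d)² = 114.0000, Σln f = -7.0571, Σd·ln f = -45.6770.
Normal system: [[114.0000, 20.0000]; [20.0000, 4]]·[k, ln C]ᵀ = [-45.6770, -7.0571]ᵀ.
Solving (det = 56.0000): k = -0.74225, ln C = 1.94699.

k = -0.74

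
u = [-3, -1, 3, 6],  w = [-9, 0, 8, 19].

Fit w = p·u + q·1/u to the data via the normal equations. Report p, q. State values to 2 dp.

Entries of MᵀM: Σu·u = 55, Σu·1/u = 4, Σ1/u·1/u = 5/4.
And Σu·w = 165, Σ1/u·w = 53/6.
Normal equations: [[55, 4]; [4, 5/4]]·[p, q]ᵀ = [165, 53/6]ᵀ.
Determinant 55·(5/4) − 4² = 211/4.
p = (165·(5/4) − 4·(53/6))/(211/4) = 2051/633; q = (55·(53/6) − 4·165)/(211/4) = -2090/633.

p = 3.24, q = -3.30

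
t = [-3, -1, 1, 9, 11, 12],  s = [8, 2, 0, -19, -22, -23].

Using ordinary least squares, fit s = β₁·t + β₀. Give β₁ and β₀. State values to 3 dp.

β₁ = -2.094, β₀ = 1.120

The normal system MᵀM·[β₁, β₀]ᵀ = Mᵀs is [[357, 29]; [29, 6]]·[β₁, β₀]ᵀ = [-715, -54]ᵀ.
Determinant 357·6 − 29² = 1301.
β₁ = ((-715)·6 − 29·(-54))/1301 = -2724/1301; β₀ = (357·(-54) − 29·(-715))/1301 = 1457/1301.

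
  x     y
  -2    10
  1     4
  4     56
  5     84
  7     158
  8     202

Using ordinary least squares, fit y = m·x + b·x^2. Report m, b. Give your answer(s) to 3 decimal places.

m = 1.852, b = 2.947

Sums needed: Σx·x = 159, Σx·x^2 = 1037, Σx^2·x^2 = 7395.
And Σx·y = 3350, Σx^2·y = 23710.
Normal equations: [[159, 1037]; [1037, 7395]]·[m, b]ᵀ = [3350, 23710]ᵀ.
Δ = 159·7395 − 1037² = 100436.
m = (3350·7395 − 1037·23710)/100436 = 2735/1477; b = (159·23710 − 1037·3350)/100436 = 73985/25109.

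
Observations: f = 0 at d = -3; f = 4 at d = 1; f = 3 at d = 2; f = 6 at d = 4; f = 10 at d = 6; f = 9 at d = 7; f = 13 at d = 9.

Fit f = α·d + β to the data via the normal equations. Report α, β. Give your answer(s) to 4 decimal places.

Compute the Gram sums: Σd·d = 196, Σd = 26, Σ1 = 7.
For Xᵀf: Σd·f = 274, Σf = 45.
Determinant 196·7 − 26² = 696.
α = (274·7 − 26·45)/696 = 187/174; β = (196·45 − 26·274)/696 = 212/87.

α = 1.0747, β = 2.4368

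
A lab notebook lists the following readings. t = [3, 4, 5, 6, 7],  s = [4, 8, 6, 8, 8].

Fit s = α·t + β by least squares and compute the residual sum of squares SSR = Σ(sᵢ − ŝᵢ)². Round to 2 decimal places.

SSR = 6.40

From the data, Σt·t = 135, Σt = 25, Σ1 = 5.
Right-hand side: Σt·s = 178, Σs = 34.
MᵀM·[α, β]ᵀ = Mᵀs becomes [[135, 25]; [25, 5]]·[α, β]ᵀ = [178, 34]ᵀ.
Eliminating β: 5·(row 1) − 25·(row 2) gives 50·α = 5·178 − 25·34 = 40, so α = 4/5.
Then β = (34 − 25·(4/5))/5 = 14/5.
Residuals: -6/5, 2, -4/5, 2/5, -2/5; SSR = 32/5.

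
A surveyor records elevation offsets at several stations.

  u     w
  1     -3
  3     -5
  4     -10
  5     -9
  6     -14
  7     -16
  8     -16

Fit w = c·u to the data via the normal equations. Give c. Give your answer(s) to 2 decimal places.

With design matrix X, XᵀX = [[200]] and Xᵀw = [-427]ᵀ.
Hence c = -427 / 200 ≈ -2.135.

c = -2.14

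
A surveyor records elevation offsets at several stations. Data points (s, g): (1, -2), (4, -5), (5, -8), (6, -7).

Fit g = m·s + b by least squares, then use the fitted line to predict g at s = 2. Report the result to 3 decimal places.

Compute the Gram sums: Σs·s = 78, Σs = 16, Σ1 = 4.
Right-hand side: Σs·g = -104, Σg = -22.
AᵀA·[m, b]ᵀ = Aᵀg becomes [[78, 16]; [16, 4]]·[m, b]ᵀ = [-104, -22]ᵀ.
Determinant 78·4 − 16² = 56.
m = ((-104)·4 − 16·(-22))/56 = -8/7; b = (78·(-22) − 16·(-104))/56 = -13/14.
At s = 2: ĝ = (-8/7)·(2) + (-13/14)·(1) = -45/14.

ĝ = -3.214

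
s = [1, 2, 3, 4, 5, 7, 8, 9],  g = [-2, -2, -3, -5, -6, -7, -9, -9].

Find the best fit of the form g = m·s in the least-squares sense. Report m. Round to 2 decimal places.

From the data, Σs·s = 249.
Right-hand side: Σs·g = -267.
AᵀA·[m]ᵀ = Aᵀg becomes [[249]]·[m]ᵀ = [-267]ᵀ.
m = (-267)/249 = -1.07229.

m = -1.07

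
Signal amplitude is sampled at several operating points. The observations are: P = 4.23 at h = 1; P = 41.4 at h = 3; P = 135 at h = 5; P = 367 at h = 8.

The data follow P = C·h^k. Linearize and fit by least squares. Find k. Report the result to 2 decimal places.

Taking logs, ln P = k·ln h + ln C, so regress ln P on ln h.
XᵀX = [[8.1213, 4.7875]; [4.7875, 4]], rhs = [24.2650, 15.9761]ᵀ  (here Σln h = 4.7875, Σ(ln h)² = 8.1213, Σln P = 15.9761, Σln h·ln P = 24.2650).
Solving (det = 9.5652): k = 2.15099, ln C = 1.41957.

k = 2.15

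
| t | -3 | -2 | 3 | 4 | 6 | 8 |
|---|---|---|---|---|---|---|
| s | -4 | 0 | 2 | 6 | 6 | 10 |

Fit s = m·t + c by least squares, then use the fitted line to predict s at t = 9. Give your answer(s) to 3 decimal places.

The normal equations are: 138·m + 16·c = 158;  16·m + 6·c = 20.
(Σt·t = 138, Σt = 16, Σ1 = 6, Σt·s = 158, Σs = 20.)
Determinant 138·6 − 16² = 572.
m = (158·6 − 16·20)/572 = 157/143; c = (138·20 − 16·158)/572 = 58/143.
At t = 9: ŝ = (157/143)·(9) + (58/143)·(1) = 1471/143.

ŝ = 10.287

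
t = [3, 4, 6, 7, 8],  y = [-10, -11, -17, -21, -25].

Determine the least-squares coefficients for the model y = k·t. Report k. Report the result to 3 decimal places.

From the data, Σt·t = 174.
For Mᵀy: Σt·y = -523.
k = (-523)/174 = -3.00575.

k = -3.006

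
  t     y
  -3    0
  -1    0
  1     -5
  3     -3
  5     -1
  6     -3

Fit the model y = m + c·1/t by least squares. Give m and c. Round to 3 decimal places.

m = -1.839, c = -2.631

With design matrix A, AᵀA = [[6, 11/30]; [11/30, 229/100]] and Aᵀy = [-12, -67/10]ᵀ.
Eliminating c: (229/100)·(row 1) − (11/30)·(row 2) gives (2449/180)·m = (229/100)·(-12) − (11/30)·(-67/10) = -7507/300, so m = -22521/12245.
Then c = ((-67/10) − (11/30)·(-22521/12245))/(229/100) = -6444/2449.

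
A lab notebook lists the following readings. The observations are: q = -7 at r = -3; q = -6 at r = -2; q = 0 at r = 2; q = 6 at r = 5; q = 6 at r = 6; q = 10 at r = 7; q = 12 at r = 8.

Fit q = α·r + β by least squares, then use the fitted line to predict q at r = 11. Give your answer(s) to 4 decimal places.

q̂ = 16.0990

XᵀX·[α, β]ᵀ = Xᵀq reads: 191·α + 23·β = 265;  23·α + 7·β = 21.
(Σr·r = 191, Σr = 23, Σ1 = 7, Σr·q = 265, Σq = 21.)
Δ = 191·7 − 23² = 808.
α = (265·7 − 23·21)/808 = 343/202; β = (191·21 − 23·265)/808 = -521/202.
At r = 11: q̂ = (343/202)·(11) + (-521/202)·(1) = 1626/101.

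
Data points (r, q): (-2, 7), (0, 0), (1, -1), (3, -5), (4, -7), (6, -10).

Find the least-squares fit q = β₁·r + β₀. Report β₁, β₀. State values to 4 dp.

Forming AᵀA = [[66, 12]; [12, 6]] and Aᵀq = [-118, -16]ᵀ gives AᵀA·[β₁, β₀]ᵀ = Aᵀq.
Eliminating β₀: 6·(row 1) − 12·(row 2) gives 252·β₁ = 6·(-118) − 12·(-16) = -516, so β₁ = -43/21.
Then β₀ = ((-16) − 12·(-43/21))/6 = 10/7.

β₁ = -2.0476, β₀ = 1.4286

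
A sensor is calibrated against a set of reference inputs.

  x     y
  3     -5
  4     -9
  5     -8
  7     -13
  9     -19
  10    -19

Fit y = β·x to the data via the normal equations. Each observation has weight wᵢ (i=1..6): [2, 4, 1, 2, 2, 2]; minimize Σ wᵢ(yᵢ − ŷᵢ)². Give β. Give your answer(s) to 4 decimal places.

From the data, Σwᵢ·x·x = 567.
And Σwᵢ·x·y = -1118.
So MᵀWM·[β]ᵀ = MᵀWy: [[567]]·[β]ᵀ = [-1118]ᵀ.
Hence β = -1118 / 567 ≈ -1.97178.

β = -1.9718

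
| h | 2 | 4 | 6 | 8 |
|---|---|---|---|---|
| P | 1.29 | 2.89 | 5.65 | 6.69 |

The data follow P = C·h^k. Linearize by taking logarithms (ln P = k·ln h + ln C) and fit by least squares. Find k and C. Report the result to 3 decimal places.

k = 1.237, C = 0.547

Taking logs, ln P = k·ln h + ln C, so regress ln P on ln h.
Σln h = 5.9506, Σ(ln h)² = 9.9367, Σln P = 4.9482, Σln h·ln P = 8.7026.
Normal system: [[9.9367, 5.9506]; [5.9506, 4]]·[k, ln C]ᵀ = [8.7026, 4.9482]ᵀ.
Slope k = (n·Σln h·ln P − Σln h·Σln P)/(n·Σ(ln h)² − (Σln h)²) = (4·8.7026 − 5.9506·4.9482)/4.3368 = 1.23726; ln C = (Σln P − k·Σln h)/n = -0.60358, so C = exp(-0.60358) = 0.54685.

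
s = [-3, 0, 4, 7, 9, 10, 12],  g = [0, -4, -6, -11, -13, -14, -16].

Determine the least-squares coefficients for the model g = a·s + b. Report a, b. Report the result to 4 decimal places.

a = -1.0645, b = -3.2123

With design matrix M, MᵀM = [[399, 39]; [39, 7]] and Mᵀg = [-550, -64]ᵀ.
Δ = 399·7 − 39² = 1272.
a = ((-550)·7 − 39·(-64))/1272 = -677/636; b = (399·(-64) − 39·(-550))/1272 = -681/212.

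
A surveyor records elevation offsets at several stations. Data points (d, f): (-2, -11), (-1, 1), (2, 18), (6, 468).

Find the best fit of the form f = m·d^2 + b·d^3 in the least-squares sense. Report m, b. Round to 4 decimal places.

m = 1.0629, b = 1.9890

Sums needed: Σd^2·d^2 = 1329, Σd^2·d^3 = 7775, Σd^3·d^3 = 46785.
Right-hand side: Σd^2·f = 16877, Σd^3·f = 101319.
det = 1329·46785 − 7775² = 1726640.
m = (16877·46785 − 7775·101319)/1726640 = 91761/86332; b = (1329·101319 − 7775·16877)/1726640 = 858569/431660.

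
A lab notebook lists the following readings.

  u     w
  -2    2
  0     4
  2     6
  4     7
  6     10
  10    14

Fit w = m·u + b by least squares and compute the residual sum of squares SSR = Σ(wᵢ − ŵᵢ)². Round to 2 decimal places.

Setting ∂/∂m … = 0 gives: 160·m + 20·b = 236;  20·m + 6·b = 43.
det = 160·6 − 20² = 560.
m = (236·6 − 20·43)/560 = 139/140; b = (160·43 − 20·236)/560 = 27/7.
Residuals: 9/70, 1/7, 11/70, -29/35, 13/70, 3/14; SSR = 29/35.

SSR = 0.83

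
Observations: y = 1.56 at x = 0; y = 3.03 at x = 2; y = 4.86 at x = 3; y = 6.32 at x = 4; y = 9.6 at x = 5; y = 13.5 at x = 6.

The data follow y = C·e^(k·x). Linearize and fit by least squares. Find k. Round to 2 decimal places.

Taking logs, ln y = k·x + ln C, so regress ln y on x.
Σx = 20.0000, Σ(x)² = 90.0000, Σln y = 9.8425, Σx·ln y = 41.2601.
Normal system: [[90.0000, 20.0000]; [20.0000, 6]]·[k, ln C]ᵀ = [41.2601, 9.8425]ᵀ.
Solving (det = 140.0000): k = 0.36222, ln C = 0.43300.

k = 0.36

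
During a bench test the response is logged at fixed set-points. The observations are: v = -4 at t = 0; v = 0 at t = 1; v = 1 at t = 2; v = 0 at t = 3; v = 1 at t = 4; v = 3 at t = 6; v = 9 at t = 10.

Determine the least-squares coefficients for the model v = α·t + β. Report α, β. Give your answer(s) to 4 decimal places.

α = 1.1070, β = -2.6831

Setting ∂/∂α … = 0 gives: 166·α + 26·β = 114;  26·α + 7·β = 10.
Determinant 166·7 − 26² = 486.
α = (114·7 − 26·10)/486 = 269/243; β = (166·10 − 26·114)/486 = -652/243.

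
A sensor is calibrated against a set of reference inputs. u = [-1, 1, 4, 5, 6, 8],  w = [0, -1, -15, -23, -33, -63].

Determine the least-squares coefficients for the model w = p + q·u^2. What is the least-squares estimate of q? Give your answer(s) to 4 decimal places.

q = -0.9831

Sums needed: Σ1 = 6, Σu^2 = 143, Σu^2·u^2 = 6275.
Right-hand side: Σw = -135, Σu^2·w = -6036.
Eliminating q: 6275·(row 1) − 143·(row 2) gives 17201·p = 6275·(-135) − 143·(-6036) = 16023, so p = 16023/17201.
Then q = ((-6036) − 143·(16023/17201))/6275 = -16911/17201.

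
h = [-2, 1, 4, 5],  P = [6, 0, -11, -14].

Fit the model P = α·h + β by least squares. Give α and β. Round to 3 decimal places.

Entries of MᵀM: Σh·h = 46, Σh = 8, Σ1 = 4.
And Σh·P = -126, ΣP = -19.
MᵀM·[α, β]ᵀ = MᵀP becomes [[46, 8]; [8, 4]]·[α, β]ᵀ = [-126, -19]ᵀ.
Eliminating β: 4·(row 1) − 8·(row 2) gives 120·α = 4·(-126) − 8·(-19) = -352, so α = -44/15.
Then β = ((-19) − 8·(-44/15))/4 = 67/60.

α = -2.933, β = 1.117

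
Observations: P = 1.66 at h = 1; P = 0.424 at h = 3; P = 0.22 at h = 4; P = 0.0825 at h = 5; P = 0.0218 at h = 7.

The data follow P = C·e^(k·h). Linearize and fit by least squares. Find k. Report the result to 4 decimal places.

k = -0.7317

With ln Pᵢ as the transformed response and hᵢ as the regressor:
Sums: Σh = 20.0000, Σ(h)² = 100.0000, Σln P = -8.1861, Σh·ln P = -47.3795.
Normal system: [[100.0000, 20.0000]; [20.0000, 5]]·[k, ln C]ᵀ = [-47.3795, -8.1861]ᵀ.
Slope k = (n·Σh·ln P − Σh·Σln P)/(n·Σ(h)² − (Σh)²) = (5·-47.3795 − 20.0000·-8.1861)/100.0000 = -0.73175; ln C = (Σln P − k·Σh)/n = 1.28976.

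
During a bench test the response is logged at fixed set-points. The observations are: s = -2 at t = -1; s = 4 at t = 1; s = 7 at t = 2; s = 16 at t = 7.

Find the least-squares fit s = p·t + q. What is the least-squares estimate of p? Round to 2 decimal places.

p = 2.18

The normal equations are: 55·p + 9·q = 132;  9·p + 4·q = 25.
(Σt·t = 55, Σt = 9, Σ1 = 4, Σt·s = 132, Σs = 25.)
Determinant 55·4 − 9² = 139.
p = (132·4 − 9·25)/139 = 303/139; q = (55·25 − 9·132)/139 = 187/139.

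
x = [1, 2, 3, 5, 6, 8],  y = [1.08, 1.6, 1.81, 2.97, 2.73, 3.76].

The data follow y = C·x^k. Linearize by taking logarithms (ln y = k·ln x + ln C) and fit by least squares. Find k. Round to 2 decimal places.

Linearized form: ln y = k·ln x + ln C. From the 6 transformed points,
Σln x = 7.2724, Σ(ln x)² = 11.8122, Σln y = 4.5576, Σln x·ln y = 7.2831.
Normal system: [[11.8122, 7.2724]; [7.2724, 6]]·[k, ln C]ᵀ = [7.2831, 4.5576]ᵀ.
Δ = 11.8122·6 − (7.2724)² = 17.9853; k = (7.2831·6 − 7.2724·4.5576)/17.9853 = 0.58682, ln C = (11.8122·4.5576 − 7.2724·7.2831)/17.9853 = 0.04833.

k = 0.59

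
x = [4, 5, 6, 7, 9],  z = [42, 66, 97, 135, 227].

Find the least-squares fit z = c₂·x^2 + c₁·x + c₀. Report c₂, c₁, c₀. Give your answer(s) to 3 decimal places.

The normal system AᵀA·[c₂, c₁, c₀]ᵀ = Aᵀz is [[11139, 1477, 207]; [1477, 207, 31]; [207, 31, 5]]·[c₂, c₁, c₀]ᵀ = [30816, 4068, 567]ᵀ.
Row-reducing yields c₂ = 4203/1358, c₁ = -4275/1358, c₀ = 3249/679.

c₂ = 3.095, c₁ = -3.148, c₀ = 4.785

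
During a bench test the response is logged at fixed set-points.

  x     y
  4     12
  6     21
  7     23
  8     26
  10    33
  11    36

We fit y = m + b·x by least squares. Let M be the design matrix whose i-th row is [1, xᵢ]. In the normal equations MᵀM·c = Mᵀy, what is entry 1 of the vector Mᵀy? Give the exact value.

151

Entry 1 ↔ basis 1, so (Mᵀy)_{1} = Σᵢ yᵢ = (1)·(12) + (1)·(21) + (1)·(23) + (1)·(26) + (1)·(33) + (1)·(36) = 151.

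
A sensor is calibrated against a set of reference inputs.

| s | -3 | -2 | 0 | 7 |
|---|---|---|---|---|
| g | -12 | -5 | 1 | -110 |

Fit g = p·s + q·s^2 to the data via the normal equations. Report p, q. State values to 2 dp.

The normal system AᵀA·[p, q]ᵀ = Aᵀg is [[62, 308]; [308, 2498]]·[p, q]ᵀ = [-724, -5518]ᵀ.
det = 62·2498 − 308² = 60012.
p = ((-724)·2498 − 308·(-5518))/60012 = -3028/1667; q = (62·(-5518) − 308·(-724))/60012 = -3309/1667.

p = -1.82, q = -1.99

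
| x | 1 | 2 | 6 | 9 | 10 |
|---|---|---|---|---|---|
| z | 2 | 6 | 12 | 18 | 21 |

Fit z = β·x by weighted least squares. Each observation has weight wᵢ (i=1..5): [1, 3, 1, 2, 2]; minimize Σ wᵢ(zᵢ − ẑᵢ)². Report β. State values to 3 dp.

β = 2.078

The normal system AᵀWA·[β]ᵀ = AᵀWz is [[411]]·[β]ᵀ = [854]ᵀ.
β = 854/411 = 2.07786.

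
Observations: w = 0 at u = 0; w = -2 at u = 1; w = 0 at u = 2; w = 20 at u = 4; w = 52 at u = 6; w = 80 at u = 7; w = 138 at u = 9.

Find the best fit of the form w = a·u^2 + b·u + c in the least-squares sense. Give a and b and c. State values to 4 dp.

Normal-equation sums: Σu^2·u^2 = 10531, Σu^2·u = 1361, Σu^2 = 187, Σu·u = 187, Σu = 29, Σ1 = 7.
Right-hand side: Σu^2·w = 17288, Σu·w = 2192, Σw = 288.
So AᵀA·[a, b, c]ᵀ = Aᵀw: [[10531, 1361, 187]; [1361, 187, 29]; [187, 29, 7]]·[a, b, c]ᵀ = [17288, 2192, 288]ᵀ.
Inverting the 3×3 Gram matrix, [a, b, c]ᵀ = [2714/1281, -13984/3843, -1462/3843]ᵀ.

a = 2.1187, b = -3.6388, c = -0.3804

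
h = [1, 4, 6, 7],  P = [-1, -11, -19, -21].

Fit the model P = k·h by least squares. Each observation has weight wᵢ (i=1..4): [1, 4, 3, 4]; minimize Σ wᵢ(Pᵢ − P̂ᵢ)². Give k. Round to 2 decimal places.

Compute the Gram sums: Σwᵢ·h·h = 369.
And Σwᵢ·h·P = -1107.
Hence k = -1107 / 369 ≈ -3.

k = -3.00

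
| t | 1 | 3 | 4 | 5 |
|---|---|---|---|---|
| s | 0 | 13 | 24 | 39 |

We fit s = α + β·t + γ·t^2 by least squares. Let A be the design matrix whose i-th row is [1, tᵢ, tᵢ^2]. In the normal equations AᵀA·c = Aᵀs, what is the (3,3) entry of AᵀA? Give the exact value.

963

Row 3 ↔ basis t^2, column 3 ↔ basis t^2, so (AᵀA)_{3,3} = Σᵢ (t^2)·(t^2) = (1)·(1) + (9)·(9) + (16)·(16) + (25)·(25) = 963.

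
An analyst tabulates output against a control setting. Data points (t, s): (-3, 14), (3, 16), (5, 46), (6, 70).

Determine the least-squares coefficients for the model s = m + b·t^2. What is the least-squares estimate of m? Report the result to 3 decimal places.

m = -3.416

Forming XᵀX = [[4, 79]; [79, 2083]] and Xᵀs = [146, 3940]ᵀ gives XᵀX·[m, b]ᵀ = Xᵀs.
Determinant 4·2083 − 79² = 2091.
m = (146·2083 − 79·3940)/2091 = -7142/2091; b = (4·3940 − 79·146)/2091 = 4226/2091.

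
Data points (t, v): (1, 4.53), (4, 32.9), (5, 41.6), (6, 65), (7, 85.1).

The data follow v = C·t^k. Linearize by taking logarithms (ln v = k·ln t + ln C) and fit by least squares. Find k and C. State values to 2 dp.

k = 1.48, C = 4.40

With ln vᵢ as the transformed response and ln tᵢ as the regressor:
Σln t = 6.7334, Σ(ln t)² = 11.5091, Σln v = 17.3505, Σln t·ln v = 26.9699.
Equations: 11.5091·k + 6.7334·ln C = 26.9699;  6.7334·k + 5·ln C = 17.3505.
Slope k = (n·Σln t·ln v − Σln t·Σln v)/(n·Σ(ln t)² − (Σln t)²) = (5·26.9699 − 6.7334·17.3505)/12.2067 = 1.47638; ln C = (Σln v − k·Σln t)/n = 1.48189, so C = exp(1.48189) = 4.40128.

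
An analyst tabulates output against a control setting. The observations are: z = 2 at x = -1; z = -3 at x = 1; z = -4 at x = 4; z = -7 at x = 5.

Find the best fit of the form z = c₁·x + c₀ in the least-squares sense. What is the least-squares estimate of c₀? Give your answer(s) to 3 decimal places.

From the data, Σx·x = 43, Σx = 9, Σ1 = 4.
Moment sums: Σx·z = -56, Σz = -12.
Eliminating c₀: 4·(row 1) − 9·(row 2) gives 91·c₁ = 4·(-56) − 9·(-12) = -116, so c₁ = -116/91.
Then c₀ = ((-12) − 9·(-116/91))/4 = -12/91.

c₀ = -0.132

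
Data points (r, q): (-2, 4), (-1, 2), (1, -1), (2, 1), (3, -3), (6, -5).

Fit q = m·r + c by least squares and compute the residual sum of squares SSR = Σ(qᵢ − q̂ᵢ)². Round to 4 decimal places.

SSR = 6.5382

From the data, Σr·r = 55, Σr = 9, Σ1 = 6.
And Σr·q = -48, Σq = -2.
Eliminating c: 6·(row 1) − 9·(row 2) gives 249·m = 6·(-48) − 9·(-2) = -270, so m = -90/83.
Then c = ((-2) − 9·(-90/83))/6 = 322/249.
Residuals: 134/249, -94/249, -301/249, 467/249, -259/249, 53/249; SSR = 1628/249.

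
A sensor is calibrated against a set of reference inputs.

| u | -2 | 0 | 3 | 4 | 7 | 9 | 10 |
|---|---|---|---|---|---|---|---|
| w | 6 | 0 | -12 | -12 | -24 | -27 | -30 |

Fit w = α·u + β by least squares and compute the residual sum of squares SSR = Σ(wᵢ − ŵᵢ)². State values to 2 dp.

Normal-equation sums: Σu·u = 259, Σu = 31, Σ1 = 7.
Right-hand side: Σu·w = -807, Σw = -99.
det = 259·7 − 31² = 852.
α = ((-807)·7 − 31·(-99))/852 = -215/71; β = (259·(-99) − 31·(-807))/852 = -52/71.
Residuals: 48/71, 52/71, -155/71, 60/71, -147/71, 70/71, 72/71; SSR = 906/71.

SSR = 12.76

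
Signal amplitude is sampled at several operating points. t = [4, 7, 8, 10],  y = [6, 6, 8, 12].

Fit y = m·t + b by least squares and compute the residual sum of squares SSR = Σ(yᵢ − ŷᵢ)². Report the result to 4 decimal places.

With design matrix X, XᵀX = [[229, 29]; [29, 4]] and Xᵀy = [250, 32]ᵀ.
det = 229·4 − 29² = 75.
m = (250·4 − 29·32)/75 = 24/25; b = (229·32 − 29·250)/75 = 26/25.
Residuals: 28/25, -44/25, -18/25, 34/25; SSR = 168/25.

SSR = 6.7200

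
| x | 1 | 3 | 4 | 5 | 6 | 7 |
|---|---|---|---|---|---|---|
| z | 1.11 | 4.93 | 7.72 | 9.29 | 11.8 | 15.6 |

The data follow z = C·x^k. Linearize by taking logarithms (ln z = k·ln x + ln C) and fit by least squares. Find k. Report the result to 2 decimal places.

k = 1.34

Let Y = ln z. Fitting Y = k·ln x + ln C by least squares:
Over the data: Σln x = 7.8320, Σ(ln x)² = 12.7160, Σln z = 11.1878, Σln x·ln z = 17.9415.
Normal system: [[12.7160, 7.8320]; [7.8320, 6]]·[k, ln C]ᵀ = [17.9415, 11.1878]ᵀ.
Solving (det = 14.9557): k = 1.33901, ln C = 0.11677.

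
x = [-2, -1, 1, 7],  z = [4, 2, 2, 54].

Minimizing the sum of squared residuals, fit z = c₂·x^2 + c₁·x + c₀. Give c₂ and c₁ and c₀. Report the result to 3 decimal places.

c₂ = 1.035, c₁ = 0.345, c₀ = 0.832

Forming MᵀM = [[2419, 335, 55]; [335, 55, 5]; [55, 5, 4]] and Mᵀz = [2666, 370, 62]ᵀ gives MᵀM·[c₂, c₁, c₀]ᵀ = Mᵀz.
Solving the 3×3 system (Gaussian elimination) gives c₂ = 117/113, c₁ = 39/113, c₀ = 94/113.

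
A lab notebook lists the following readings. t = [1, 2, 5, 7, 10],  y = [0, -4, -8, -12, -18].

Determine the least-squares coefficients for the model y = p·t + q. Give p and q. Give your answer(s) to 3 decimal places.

Entries of MᵀM: Σt·t = 179, Σt = 25, Σ1 = 5.
Moment sums: Σt·y = -312, Σy = -42.
Determinant 179·5 − 25² = 270.
p = ((-312)·5 − 25·(-42))/270 = -17/9; q = (179·(-42) − 25·(-312))/270 = 47/45.

p = -1.889, q = 1.044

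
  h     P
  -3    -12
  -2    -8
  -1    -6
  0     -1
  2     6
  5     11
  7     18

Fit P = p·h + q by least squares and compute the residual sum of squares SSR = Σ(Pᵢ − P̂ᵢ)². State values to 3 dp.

Forming MᵀM = [[92, 8]; [8, 7]] and MᵀP = [251, 8]ᵀ gives MᵀM·[p, q]ᵀ = MᵀP.
Determinant 92·7 − 8² = 580.
p = (251·7 − 8·8)/580 = 1693/580; q = (92·8 − 8·251)/580 = -318/145.
Residuals: -21/20, 9/290, -103/116, 173/145, 683/290, -813/580, -139/580; SSR = 6313/580.

SSR = 10.884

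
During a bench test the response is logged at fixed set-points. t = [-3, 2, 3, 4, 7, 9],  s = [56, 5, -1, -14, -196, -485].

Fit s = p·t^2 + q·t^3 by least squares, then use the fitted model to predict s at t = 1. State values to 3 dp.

MᵀM·[p, q]ᵀ = Mᵀs reads: 9396·p + 76912·q = -48598;  76912·p + 654708·q = -423188.
Δ = 9396·654708 − 76912² = 236180624.
p = ((-48598)·654708 − 76912·(-423188))/236180624 = 91342009/29522578; q = (9396·(-423188) − 76912·(-48598))/236180624 = -14906567/14761289.
At t = 1: ŝ = (91342009/29522578)·(1) + (-14906567/14761289)·(1) = 61528875/29522578.

ŝ = 2.084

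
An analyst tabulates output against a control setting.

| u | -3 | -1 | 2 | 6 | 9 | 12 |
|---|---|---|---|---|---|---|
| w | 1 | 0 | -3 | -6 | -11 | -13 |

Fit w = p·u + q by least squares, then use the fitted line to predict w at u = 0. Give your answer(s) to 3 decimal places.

ŵ = -1.268

Setting ∂/∂p … = 0 gives: 275·p + 25·q = -300;  25·p + 6·q = -32.
Δ = 275·6 − 25² = 1025.
p = ((-300)·6 − 25·(-32))/1025 = -40/41; q = (275·(-32) − 25·(-300))/1025 = -52/41.
At u = 0: ŵ = (-40/41)·(0) + (-52/41)·(1) = -52/41.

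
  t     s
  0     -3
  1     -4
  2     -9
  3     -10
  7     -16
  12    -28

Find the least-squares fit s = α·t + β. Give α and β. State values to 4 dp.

With design matrix A, AᵀA = [[207, 25]; [25, 6]] and Aᵀs = [-500, -70]ᵀ.
det = 207·6 − 25² = 617.
α = ((-500)·6 − 25·(-70))/617 = -1250/617; β = (207·(-70) − 25·(-500))/617 = -1990/617.

α = -2.0259, β = -3.2253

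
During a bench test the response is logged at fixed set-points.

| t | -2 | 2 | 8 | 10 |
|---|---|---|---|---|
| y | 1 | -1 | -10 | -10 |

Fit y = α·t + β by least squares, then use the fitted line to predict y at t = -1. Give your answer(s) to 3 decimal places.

Normal-equation sums: Σt·t = 172, Σt = 18, Σ1 = 4.
For Mᵀy: Σt·y = -184, Σy = -20.
So MᵀM·[α, β]ᵀ = Mᵀy: [[172, 18]; [18, 4]]·[α, β]ᵀ = [-184, -20]ᵀ.
Eliminating β: 4·(row 1) − 18·(row 2) gives 364·α = 4·(-184) − 18·(-20) = -376, so α = -94/91.
Then β = ((-20) − 18·(-94/91))/4 = -32/91.
At t = -1: ŷ = (-94/91)·(-1) + (-32/91)·(1) = 62/91.

ŷ = 0.681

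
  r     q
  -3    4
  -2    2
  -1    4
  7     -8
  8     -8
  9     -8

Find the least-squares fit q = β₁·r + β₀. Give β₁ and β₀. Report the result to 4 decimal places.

With design matrix X, XᵀX = [[208, 18]; [18, 6]] and Xᵀq = [-212, -14]ᵀ.
Eliminating β₀: 6·(row 1) − 18·(row 2) gives 924·β₁ = 6·(-212) − 18·(-14) = -1020, so β₁ = -85/77.
Then β₀ = ((-14) − 18·(-85/77))/6 = 226/231.

β₁ = -1.1039, β₀ = 0.9784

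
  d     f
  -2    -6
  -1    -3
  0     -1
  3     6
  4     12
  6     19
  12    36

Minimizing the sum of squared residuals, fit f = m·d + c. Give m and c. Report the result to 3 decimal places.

MᵀM·[m, c]ᵀ = Mᵀf reads: 210·m + 22·c = 627;  22·m + 7·c = 63.
det = 210·7 − 22² = 986.
m = (627·7 − 22·63)/986 = 3003/986; c = (210·63 − 22·627)/986 = -282/493.

m = 3.046, c = -0.572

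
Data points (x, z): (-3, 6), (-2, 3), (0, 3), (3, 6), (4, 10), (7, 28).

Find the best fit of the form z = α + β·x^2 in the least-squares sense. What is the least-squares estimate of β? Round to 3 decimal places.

β = 0.534

The normal system MᵀM·[α, β]ᵀ = Mᵀz is [[6, 87]; [87, 2835]]·[α, β]ᵀ = [56, 1652]ᵀ.
Determinant 6·2835 − 87² = 9441.
α = (56·2835 − 87·1652)/9441 = 5012/3147; β = (6·1652 − 87·56)/9441 = 560/1049.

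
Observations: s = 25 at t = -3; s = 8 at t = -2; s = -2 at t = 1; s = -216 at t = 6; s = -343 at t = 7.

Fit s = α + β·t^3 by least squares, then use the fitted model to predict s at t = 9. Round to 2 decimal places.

ŝ = -727.51

Entries of MᵀM: Σ1 = 5, Σt^3 = 525, Σt^3·t^3 = 165099.
Moment sums: Σs = -528, Σt^3·s = -165046.
Δ = 5·165099 − 525² = 549870.
α = ((-528)·165099 − 525·(-165046))/549870 = -87187/91645; β = (5·(-165046) − 525·(-528))/549870 = -54803/54987.
At t = 9: ŝ = (-87187/91645)·(1) + (-54803/54987)·(729) = -66672832/91645.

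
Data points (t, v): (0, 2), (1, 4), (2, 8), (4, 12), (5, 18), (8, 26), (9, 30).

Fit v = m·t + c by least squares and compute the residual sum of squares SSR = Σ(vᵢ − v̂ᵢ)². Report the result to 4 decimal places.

SSR = 5.6774

AᵀA·[m, c]ᵀ = Aᵀv reads: 191·m + 29·c = 636;  29·m + 7·c = 100.
det = 191·7 − 29² = 496.
m = (636·7 − 29·100)/496 = 97/31; c = (191·100 − 29·636)/496 = 41/31.
Residuals: 21/31, -14/31, 13/31, -57/31, 32/31, -11/31, 16/31; SSR = 176/31.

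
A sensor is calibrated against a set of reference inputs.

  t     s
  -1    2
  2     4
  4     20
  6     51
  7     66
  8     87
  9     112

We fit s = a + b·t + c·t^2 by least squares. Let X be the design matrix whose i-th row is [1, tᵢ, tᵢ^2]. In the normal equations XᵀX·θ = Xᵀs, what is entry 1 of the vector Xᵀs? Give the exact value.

342

Entry 1 ↔ basis 1, so (Xᵀs)_{1} = Σᵢ sᵢ = (1)·(2) + (1)·(4) + (1)·(20) + (1)·(51) + (1)·(66) + (1)·(87) + (1)·(112) = 342.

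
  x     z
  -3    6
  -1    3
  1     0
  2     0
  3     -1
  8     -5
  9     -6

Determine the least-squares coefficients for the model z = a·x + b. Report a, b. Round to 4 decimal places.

a = -0.9355, b = 2.1107

With design matrix A, AᵀA = [[169, 19]; [19, 7]] and Aᵀz = [-118, -3]ᵀ.
Determinant 169·7 − 19² = 822.
a = ((-118)·7 − 19·(-3))/822 = -769/822; b = (169·(-3) − 19·(-118))/822 = 1735/822.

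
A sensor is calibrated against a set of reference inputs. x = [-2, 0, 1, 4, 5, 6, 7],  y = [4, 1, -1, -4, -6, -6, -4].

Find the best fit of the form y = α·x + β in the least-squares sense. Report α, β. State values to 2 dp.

α = -1.04, β = 0.85

AᵀA·[α, β]ᵀ = Aᵀy reads: 131·α + 21·β = -119;  21·α + 7·β = -16.
(Σx·x = 131, Σx = 21, Σ1 = 7, Σx·y = -119, Σy = -16.)
Eliminating β: 7·(row 1) − 21·(row 2) gives 476·α = 7·(-119) − 21·(-16) = -497, so α = -71/68.
Then β = ((-16) − 21·(-71/68))/7 = 403/476.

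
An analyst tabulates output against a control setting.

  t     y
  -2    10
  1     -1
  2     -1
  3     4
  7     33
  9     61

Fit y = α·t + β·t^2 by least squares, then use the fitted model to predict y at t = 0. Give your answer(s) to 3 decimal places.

Sums needed: Σt·t = 148, Σt·t^2 = 1100, Σt^2·t^2 = 9076.
And Σt·y = 769, Σt^2·y = 6629.
Δ = 148·9076 − 1100² = 133248.
α = (769·9076 − 1100·6629)/133248 = -13019/5552; β = (148·6629 − 1100·769)/133248 = 5633/5552.
At t = 0: ŷ = (-13019/5552)·(0) + (5633/5552)·(0) = 0.

ŷ = 0.000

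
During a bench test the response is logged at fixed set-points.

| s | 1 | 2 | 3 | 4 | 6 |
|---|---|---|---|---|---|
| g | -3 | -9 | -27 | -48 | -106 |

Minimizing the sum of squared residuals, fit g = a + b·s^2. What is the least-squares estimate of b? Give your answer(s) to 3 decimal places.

b = -2.977

Sums needed: Σ1 = 5, Σs^2 = 66, Σs^2·s^2 = 1650.
Moment sums: Σg = -193, Σs^2·g = -4866.
Δ = 5·1650 − 66² = 3894.
a = ((-193)·1650 − 66·(-4866))/3894 = 41/59; b = (5·(-4866) − 66·(-193))/3894 = -1932/649.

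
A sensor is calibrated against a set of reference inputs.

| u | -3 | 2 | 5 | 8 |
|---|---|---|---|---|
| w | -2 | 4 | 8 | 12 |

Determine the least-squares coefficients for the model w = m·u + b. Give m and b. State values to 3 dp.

Normal-equation sums: Σu·u = 102, Σu = 12, Σ1 = 4.
Right-hand side: Σu·w = 150, Σw = 22.
So AᵀA·[m, b]ᵀ = Aᵀw: [[102, 12]; [12, 4]]·[m, b]ᵀ = [150, 22]ᵀ.
Eliminating b: 4·(row 1) − 12·(row 2) gives 264·m = 4·150 − 12·22 = 336, so m = 14/11.
Then b = (22 − 12·(14/11))/4 = 37/22.

m = 1.273, b = 1.682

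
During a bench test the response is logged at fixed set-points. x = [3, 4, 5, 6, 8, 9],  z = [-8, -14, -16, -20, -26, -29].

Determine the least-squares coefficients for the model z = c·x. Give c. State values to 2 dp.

c = -3.24

Entries of MᵀM: Σx·x = 231.
And Σx·z = -749.
Normal equations: [[231]]·[c]ᵀ = [-749]ᵀ.
c = (-749)/231 = -3.24242.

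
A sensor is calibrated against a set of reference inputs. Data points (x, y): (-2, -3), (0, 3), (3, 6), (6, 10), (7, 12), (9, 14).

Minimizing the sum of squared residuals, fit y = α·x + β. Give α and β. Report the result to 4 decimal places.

Normal-equation sums: Σx·x = 179, Σx = 23, Σ1 = 6.
Moment sums: Σx·y = 294, Σy = 42.
Normal equations: [[179, 23]; [23, 6]]·[α, β]ᵀ = [294, 42]ᵀ.
Eliminating β: 6·(row 1) − 23·(row 2) gives 545·α = 6·294 − 23·42 = 798, so α = 798/545.
Then β = (42 − 23·(798/545))/6 = 756/545.

α = 1.4642, β = 1.3872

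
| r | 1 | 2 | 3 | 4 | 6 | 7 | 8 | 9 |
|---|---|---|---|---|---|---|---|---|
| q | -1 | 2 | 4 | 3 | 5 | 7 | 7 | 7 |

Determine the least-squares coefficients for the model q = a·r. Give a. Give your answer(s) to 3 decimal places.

a = 0.865

Sums needed: Σr·r = 260.
Right-hand side: Σr·q = 225.
Normal equations: [[260]]·[a]ᵀ = [225]ᵀ.
Hence a = 225 / 260 ≈ 0.865385.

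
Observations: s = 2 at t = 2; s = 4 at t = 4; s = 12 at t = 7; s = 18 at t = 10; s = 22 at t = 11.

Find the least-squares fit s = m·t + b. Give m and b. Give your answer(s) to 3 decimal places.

Compute the Gram sums: Σt·t = 290, Σt = 34, Σ1 = 5.
And Σt·s = 526, Σs = 58.
XᵀX·[m, b]ᵀ = Xᵀs becomes [[290, 34]; [34, 5]]·[m, b]ᵀ = [526, 58]ᵀ.
Determinant 290·5 − 34² = 294.
m = (526·5 − 34·58)/294 = 47/21; b = (290·58 − 34·526)/294 = -76/21.

m = 2.238, b = -3.619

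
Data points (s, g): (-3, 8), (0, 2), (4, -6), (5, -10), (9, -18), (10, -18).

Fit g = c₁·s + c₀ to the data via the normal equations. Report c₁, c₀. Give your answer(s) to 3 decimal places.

From the data, Σs·s = 231, Σs = 25, Σ1 = 6.
Moment sums: Σs·g = -440, Σg = -42.
Δ = 231·6 − 25² = 761.
c₁ = ((-440)·6 − 25·(-42))/761 = -1590/761; c₀ = (231·(-42) − 25·(-440))/761 = 1298/761.

c₁ = -2.089, c₀ = 1.706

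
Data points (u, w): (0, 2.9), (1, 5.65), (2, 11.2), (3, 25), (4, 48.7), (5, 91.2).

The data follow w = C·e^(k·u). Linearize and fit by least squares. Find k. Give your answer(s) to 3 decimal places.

k = 0.700

Linearized form: ln w = k·u + ln C. From the 6 transformed points,
Σu = 15.0000, Σ(u)² = 55.0000, Σln w = 16.8299, Σu·ln w = 54.3281.
Equations: 55.0000·k + 15.0000·ln C = 54.3281;  15.0000·k + 6·ln C = 16.8299.
Slope k = (n·Σu·ln w − Σu·Σln w)/(n·Σ(u)² − (Σu)²) = (6·54.3281 − 15.0000·16.8299)/105.0000 = 0.70019; ln C = (Σln w − k·Σu)/n = 1.05450.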